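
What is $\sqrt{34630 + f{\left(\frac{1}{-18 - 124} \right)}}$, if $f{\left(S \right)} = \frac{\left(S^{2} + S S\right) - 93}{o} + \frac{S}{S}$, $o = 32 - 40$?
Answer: $\frac{\sqrt{2794135561}}{284} \approx 186.13$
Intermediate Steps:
$o = -8$ ($o = 32 - 40 = -8$)
$f{\left(S \right)} = \frac{101}{8} - \frac{S^{2}}{4}$ ($f{\left(S \right)} = \frac{\left(S^{2} + S S\right) - 93}{-8} + \frac{S}{S} = \left(\left(S^{2} + S^{2}\right) - 93\right) \left(- \frac{1}{8}\right) + 1 = \left(2 S^{2} - 93\right) \left(- \frac{1}{8}\right) + 1 = \left(-93 + 2 S^{2}\right) \left(- \frac{1}{8}\right) + 1 = \left(\frac{93}{8} - \frac{S^{2}}{4}\right) + 1 = \frac{101}{8} - \frac{S^{2}}{4}$)
$\sqrt{34630 + f{\left(\frac{1}{-18 - 124} \right)}} = \sqrt{34630 + \left(\frac{101}{8} - \frac{\left(\frac{1}{-18 - 124}\right)^{2}}{4}\right)} = \sqrt{34630 + \left(\frac{101}{8} - \frac{\left(\frac{1}{-142}\right)^{2}}{4}\right)} = \sqrt{34630 + \left(\frac{101}{8} - \frac{\left(- \frac{1}{142}\right)^{2}}{4}\right)} = \sqrt{34630 + \left(\frac{101}{8} - \frac{1}{80656}\right)} = \sqrt{34630 + \frac{1018281}{80656}} = \sqrt{\frac{2794135561}{80656}} = \frac{\sqrt{2794135561}}{284}$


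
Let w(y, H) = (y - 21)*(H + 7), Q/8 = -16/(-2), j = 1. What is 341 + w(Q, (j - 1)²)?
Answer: 642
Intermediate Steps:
Q = 64 (Q = 8*(-16/(-2)) = 8*(-16*(-½)) = 8*8 = 64)
w(y, H) = (-21 + y)*(7 + H)
341 + w(Q, (j - 1)²) = 341 + (-147 - 21*(1 - 1)² + 7*64 + (1 - 1)²*64) = 341 + (-147 - 21*0² + 448 + 0²*64) = 341 + (-147 - 21*0 + 448 + 0*64) = 341 + (-147 + 0 + 448 + 0) = 341 + 301 = 642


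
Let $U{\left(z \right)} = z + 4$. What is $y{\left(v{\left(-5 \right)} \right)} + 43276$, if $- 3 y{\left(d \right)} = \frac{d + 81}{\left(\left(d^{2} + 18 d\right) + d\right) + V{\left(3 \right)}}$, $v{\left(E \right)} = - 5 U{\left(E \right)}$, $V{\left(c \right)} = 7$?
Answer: $\frac{16488070}{381} \approx 43276.0$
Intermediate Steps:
$U{\left(z \right)} = 4 + z$
$v{\left(E \right)} = -20 - 5 E$ ($v{\left(E \right)} = - 5 \left(4 + E\right) = -20 - 5 E$)
$y{\left(d \right)} = - \frac{81 + d}{3 \left(7 + d^{2} + 19 d\right)}$ ($y{\left(d \right)} = - \frac{\left(d + 81\right) \frac{1}{\left(\left(d^{2} + 18 d\right) + d\right) + 7}}{3} = - \frac{\left(81 + d\right) \frac{1}{\left(d^{2} + 19 d\right) + 7}}{3} = - \frac{\left(81 + d\right) \frac{1}{7 + d^{2} + 19 d}}{3} = - \frac{\frac{1}{7 + d^{2} + 19 d} \left(81 + d\right)}{3} = - \frac{81 + d}{3 \left(7 + d^{2} + 19 d\right)}$)
$y{\left(v{\left(-5 \right)} \right)} + 43276 = \frac{-81 - \left(-20 - -25\right)}{3 \left(7 + \left(-20 - -25\right)^{2} + 19 \left(-20 - -25\right)\right)} + 43276 = \frac{-81 - \left(-20 + 25\right)}{3 \left(7 + \left(-20 + 25\right)^{2} + 19 \left(-20 + 25\right)\right)} + 43276 = \frac{-81 - 5}{3 \left(7 + 5^{2} + 19 \cdot 5\right)} + 43276 = \frac{-81 - 5}{3 \left(7 + 25 + 95\right)} + 43276 = \frac{1}{3} \cdot \frac{1}{127} \left(-86\right) + 43276 = - \frac{86}{381} + 43276 = \frac{16488070}{381}$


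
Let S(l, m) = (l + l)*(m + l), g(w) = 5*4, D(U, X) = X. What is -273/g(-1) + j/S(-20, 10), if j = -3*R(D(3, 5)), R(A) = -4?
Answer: -681/50 ≈ -13.620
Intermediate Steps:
g(w) = 20
S(l, m) = 2*l*(l + m) (S(l, m) = (2*l)*(l + m) = 2*l*(l + m))
j = 12 (j = -3*(-4) = 12)
-273/g(-1) + j/S(-20, 10) = -273/20 + 12/((2*(-20)*(-20 + 10))) = -273*1/20 + 12/((2*(-20)*(-10))) = -273/20 + 12/400 = -273/20 + 12*(1/400) = -273/20 + 3/100 = -681/50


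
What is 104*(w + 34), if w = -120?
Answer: -8944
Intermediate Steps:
104*(w + 34) = 104*(-120 + 34) = 104*(-86) = -8944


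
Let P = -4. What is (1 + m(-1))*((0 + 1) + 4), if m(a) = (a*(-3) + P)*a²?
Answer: 0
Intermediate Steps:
m(a) = a²*(-4 - 3*a) (m(a) = (a*(-3) - 4)*a² = (-3*a - 4)*a² = (-4 - 3*a)*a² = a²*(-4 - 3*a))
(1 + m(-1))*((0 + 1) + 4) = (1 + (-1)²*(-4 - 3*(-1)))*((0 + 1) + 4) = (1 + 1*(-4 + 3))*(1 + 4) = (1 + 1*(-1))*5 = (1 - 1)*5 = 0*5 = 0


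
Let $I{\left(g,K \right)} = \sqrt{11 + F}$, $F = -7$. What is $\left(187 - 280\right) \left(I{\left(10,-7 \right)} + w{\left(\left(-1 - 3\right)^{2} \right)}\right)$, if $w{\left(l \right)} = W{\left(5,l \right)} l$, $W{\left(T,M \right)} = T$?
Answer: $-7626$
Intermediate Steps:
$I{\left(g,K \right)} = 2$ ($I{\left(g,K \right)} = \sqrt{11 - 7} = \sqrt{4} = 2$)
$w{\left(l \right)} = 5 l$
$\left(187 - 280\right) \left(I{\left(10,-7 \right)} + w{\left(\left(-1 - 3\right)^{2} \right)}\right) = \left(187 - 280\right) \left(2 + 5 \left(-1 - 3\right)^{2}\right) = - 93 \left(2 + 5 \left(-4\right)^{2}\right) = - 93 \left(2 + 5 \cdot 16\right) = - 93 \left(2 + 80\right) = \left(-93\right) 82 = -7626$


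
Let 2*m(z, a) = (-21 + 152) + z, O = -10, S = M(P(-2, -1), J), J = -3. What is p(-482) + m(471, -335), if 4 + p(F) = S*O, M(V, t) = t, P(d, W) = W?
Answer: 327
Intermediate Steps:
S = -3
m(z, a) = 131/2 + z/2 (m(z, a) = ((-21 + 152) + z)/2 = (131 + z)/2 = 131/2 + z/2)
p(F) = 26 (p(F) = -4 - 3*(-10) = -4 + 30 = 26)
p(-482) + m(471, -335) = 26 + (131/2 + (½)*471) = 26 + (131/2 + 471/2) = 26 + 301 = 327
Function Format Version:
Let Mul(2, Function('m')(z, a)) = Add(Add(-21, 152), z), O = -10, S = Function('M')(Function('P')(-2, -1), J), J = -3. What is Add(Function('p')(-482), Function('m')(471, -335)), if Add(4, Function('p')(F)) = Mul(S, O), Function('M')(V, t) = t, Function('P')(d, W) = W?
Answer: 327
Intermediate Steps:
S = -3
Function('m')(z, a) = Add(Rational(131, 2), Mul(Rational(1, 2), z)) (Function('m')(z, a) = Mul(Rational(1, 2), Add(Add(-21, 152), z)) = Mul(Rational(1, 2), Add(131, z)) = Add(Rational(131, 2), Mul(Rational(1, 2), z)))
Function('p')(F) = 26 (Function('p')(F) = Add(-4, Mul(-3, -10)) = Add(-4, 30) = 26)
Add(Function('p')(-482), Function('m')(471, -335)) = Add(26, Add(Rational(131, 2), Mul(Rational(1, 2), 471))) = Add(26, Add(Rational(131, 2), Rational(471, 2))) = Add(26, 301) = 327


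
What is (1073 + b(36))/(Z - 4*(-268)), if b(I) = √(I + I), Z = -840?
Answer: 37/8 + 3*√2/116 ≈ 4.6616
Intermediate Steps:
b(I) = √2*√I (b(I) = √(2*I) = √2*√I)
(1073 + b(36))/(Z - 4*(-268)) = (1073 + √2*√36)/(-840 - 4*(-268)) = (1073 + √2*6)/(-840 + 1072) = (1073 + 6*√2)/232 = (1073 + 6*√2)*(1/232) = 37/8 + 3*√2/116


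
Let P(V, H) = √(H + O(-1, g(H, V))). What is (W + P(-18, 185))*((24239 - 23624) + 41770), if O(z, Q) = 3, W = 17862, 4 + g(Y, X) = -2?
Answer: 757080870 + 84770*√47 ≈ 7.5766e+8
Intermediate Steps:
g(Y, X) = -6 (g(Y, X) = -4 - 2 = -6)
P(V, H) = √(3 + H) (P(V, H) = √(H + 3) = √(3 + H))
(W + P(-18, 185))*((24239 - 23624) + 41770) = (17862 + √(3 + 185))*((24239 - 23624) + 41770) = (17862 + √188)*(615 + 41770) = (17862 + 2*√47)*42385 = 757080870 + 84770*√47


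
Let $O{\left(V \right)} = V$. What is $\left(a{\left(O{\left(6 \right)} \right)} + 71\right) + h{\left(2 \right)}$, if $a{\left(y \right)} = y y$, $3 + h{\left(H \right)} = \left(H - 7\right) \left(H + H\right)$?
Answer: $84$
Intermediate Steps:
$h{\left(H \right)} = -3 + 2 H \left(-7 + H\right)$ ($h{\left(H \right)} = -3 + \left(H - 7\right) \left(H + H\right) = -3 + \left(-7 + H\right) 2 H = -3 + 2 H \left(-7 + H\right)$)
$a{\left(y \right)} = y^{2}$
$\left(a{\left(O{\left(6 \right)} \right)} + 71\right) + h{\left(2 \right)} = \left(6^{2} + 71\right) - \left(31 - 8\right) = \left(36 + 71\right) - 23 = 107 - 23 = 84$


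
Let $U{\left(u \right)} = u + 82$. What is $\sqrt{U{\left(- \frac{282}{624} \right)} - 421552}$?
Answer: $\frac{i \sqrt{1139656102}}{52} \approx 649.21 i$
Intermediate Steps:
$U{\left(u \right)} = 82 + u$
$\sqrt{U{\left(- \frac{282}{624} \right)} - 421552} = \sqrt{\left(82 - \frac{282}{624}\right) - 421552} = \sqrt{\left(82 - \frac{47}{104}\right) - 421552} = \sqrt{\frac{8481}{104} - 421552} = \sqrt{- \frac{43832927}{104}} = \frac{i \sqrt{1139656102}}{52}$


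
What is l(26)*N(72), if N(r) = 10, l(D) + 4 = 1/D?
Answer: -515/13 ≈ -39.615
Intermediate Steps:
l(D) = -4 + 1/D
l(26)*N(72) = (-4 + 1/26)*10 = -103/26*10 = -515/13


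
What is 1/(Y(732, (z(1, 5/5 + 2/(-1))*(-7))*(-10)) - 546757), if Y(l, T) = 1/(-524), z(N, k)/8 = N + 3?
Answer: -524/286500669 ≈ -1.8290e-6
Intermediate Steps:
z(N, k) = 24 + 8*N (z(N, k) = 8*(N + 3) = 8*(3 + N) = 24 + 8*N)
Y(l, T) = -1/524
1/(Y(732, (z(1, 5/5 + 2/(-1))*(-7))*(-10)) - 546757) = 1/(-1/524 - 546757) = 1/(-286500669/524) = -524/286500669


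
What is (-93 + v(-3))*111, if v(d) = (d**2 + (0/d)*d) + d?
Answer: -9657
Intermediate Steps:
v(d) = d + d**2 (v(d) = (d**2 + 0*d) + d = (d**2 + 0) + d = d**2 + d = d + d**2)
(-93 + v(-3))*111 = (-93 - 3*(1 - 3))*111 = (-93 - 3*(-2))*111 = (-93 + 6)*111 = -87*111 = -9657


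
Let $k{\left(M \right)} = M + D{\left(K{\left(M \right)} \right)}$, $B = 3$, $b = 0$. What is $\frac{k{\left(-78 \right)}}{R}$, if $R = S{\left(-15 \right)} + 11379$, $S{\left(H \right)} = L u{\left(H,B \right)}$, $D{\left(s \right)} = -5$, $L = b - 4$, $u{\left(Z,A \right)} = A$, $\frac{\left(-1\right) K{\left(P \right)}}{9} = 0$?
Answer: $- \frac{83}{11367} \approx -0.0073018$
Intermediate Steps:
$K{\left(P \right)} = 0$ ($K{\left(P \right)} = \left(-9\right) 0 = 0$)
$L = -4$ ($L = 0 - 4 = -4$)
$S{\left(H \right)} = -12$ ($S{\left(H \right)} = \left(-4\right) 3 = -12$)
$k{\left(M \right)} = -5 + M$ ($k{\left(M \right)} = M - 5 = -5 + M$)
$R = 11367$ ($R = -12 + 11379 = 11367$)
$\frac{k{\left(-78 \right)}}{R} = \frac{-5 - 78}{11367} = \left(-83\right) \frac{1}{11367} = - \frac{83}{11367}$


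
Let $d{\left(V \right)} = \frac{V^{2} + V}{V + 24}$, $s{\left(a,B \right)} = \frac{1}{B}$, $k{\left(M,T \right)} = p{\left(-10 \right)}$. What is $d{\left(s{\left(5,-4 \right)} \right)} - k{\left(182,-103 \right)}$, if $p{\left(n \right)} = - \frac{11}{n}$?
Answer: $- \frac{421}{380} \approx -1.1079$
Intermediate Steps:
$k{\left(M,T \right)} = \frac{11}{10}$ ($k{\left(M,T \right)} = - \frac{11}{-10} = \left(-11\right) \left(- \frac{1}{10}\right) = \frac{11}{10}$)
$d{\left(V \right)} = \frac{V + V^{2}}{24 + V}$
$d{\left(s{\left(5,-4 \right)} \right)} - k{\left(182,-103 \right)} = \frac{1 + \frac{1}{-4}}{\left(-4\right) \left(24 + \frac{1}{-4}\right)} - \frac{11}{10} = - \frac{1 - \frac{1}{4}}{4 \left(24 - \frac{1}{4}\right)} - \frac{11}{10} = \left(- \frac{1}{4}\right) \frac{1}{\frac{95}{4}} \cdot \frac{3}{4} - \frac{11}{10} = \left(- \frac{1}{4}\right) \frac{4}{95} \cdot \frac{3}{4} - \frac{11}{10} = - \frac{3}{380} - \frac{11}{10} = - \frac{421}{380}$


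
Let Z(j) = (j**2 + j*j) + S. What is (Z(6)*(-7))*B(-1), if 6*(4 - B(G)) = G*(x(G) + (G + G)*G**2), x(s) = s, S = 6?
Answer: -1911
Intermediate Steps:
Z(j) = 6 + 2*j**2 (Z(j) = (j**2 + j*j) + 6 = (j**2 + j**2) + 6 = 2*j**2 + 6 = 6 + 2*j**2)
B(G) = 4 - G*(G + 2*G**3)/6 (B(G) = 4 - G*(G + (G + G)*G**2)/6 = 4 - G*(G + (2*G)*G**2)/6 = 4 - G*(G + 2*G**3)/6)
(Z(6)*(-7))*B(-1) = ((6 + 2*6**2)*(-7))*(4 - 1/3*(-1)**4 - 1/6*(-1)**2) = ((6 + 2*36)*(-7))*(4 - 1/3*1 - 1/6*1) = ((6 + 72)*(-7))*(4 - 1/3 - 1/6) = (78*(-7))*(7/2) = -546*7/2 = -1911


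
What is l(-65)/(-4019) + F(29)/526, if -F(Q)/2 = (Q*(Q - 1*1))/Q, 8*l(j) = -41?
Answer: -889473/8455976 ≈ -0.10519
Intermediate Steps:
l(j) = -41/8 (l(j) = (1/8)*(-41) = -41/8)
F(Q) = 2 - 2*Q (F(Q) = -2*Q*(Q - 1*1)/Q = -2*Q*(Q - 1)/Q = -2*Q*(-1 + Q)/Q = -2*(-1 + Q) = 2 - 2*Q)
l(-65)/(-4019) + F(29)/526 = -41/8/(-4019) + (2 - 2*29)/526 = -41/8*(-1/4019) + (2 - 58)*(1/526) = 41/32152 - 56*1/526 = 41/32152 - 28/263 = -889473/8455976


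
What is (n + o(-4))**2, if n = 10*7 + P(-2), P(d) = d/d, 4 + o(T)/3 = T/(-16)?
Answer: 57121/16 ≈ 3570.1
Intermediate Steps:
o(T) = -12 - 3*T/16 (o(T) = -12 + 3*(T/(-16)) = -12 + 3*(T*(-1/16)) = -12 + 3*(-T/16) = -12 - 3*T/16)
P(d) = 1
n = 71 (n = 10*7 + 1 = 70 + 1 = 71)
(n + o(-4))**2 = (71 + (-12 - 3/16*(-4)))**2 = (71 + (-12 + 3/4))**2 = (71 - 45/4)**2 = (239/4)**2 = 57121/16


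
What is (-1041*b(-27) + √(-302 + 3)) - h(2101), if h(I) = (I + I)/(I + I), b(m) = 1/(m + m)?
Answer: 329/18 + I*√299 ≈ 18.278 + 17.292*I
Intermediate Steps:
b(m) = 1/(2*m)
h(I) = 1 (h(I) = (2*I)/((2*I)) = (2*I)*(1/(2*I)) = 1)
(-1041*b(-27) + √(-302 + 3)) - h(2101) = (-1041/(2*(-27)) + √(-302 + 3)) - 1*1 = (-1041*(-1)/(2*27) + √(-299)) - 1 = (-1041*(-1/54) + I*√299) - 1 = (347/18 + I*√299) - 1 = 329/18 + I*√299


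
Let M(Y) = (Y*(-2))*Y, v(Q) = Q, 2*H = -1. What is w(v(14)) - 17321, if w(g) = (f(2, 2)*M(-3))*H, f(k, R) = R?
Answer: -17303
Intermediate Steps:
H = -½ (H = (½)*(-1) = -½ ≈ -0.50000)
M(Y) = -2*Y² (M(Y) = (-2*Y)*Y = -2*Y²)
w(g) = 18 (w(g) = (2*(-2*(-3)²))*(-½) = (2*(-2*9))*(-½) = (2*(-18))*(-½) = -36*(-½) = 18)
w(v(14)) - 17321 = 18 - 17321 = -17303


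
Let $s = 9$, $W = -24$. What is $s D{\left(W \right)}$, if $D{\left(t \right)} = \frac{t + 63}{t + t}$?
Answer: $- \frac{117}{16} \approx -7.3125$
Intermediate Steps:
$D{\left(t \right)} = \frac{63 + t}{2 t}$
$s D{\left(W \right)} = 9 \frac{63 - 24}{2 \left(-24\right)} = 9 \cdot \frac{1}{2} \left(- \frac{1}{24}\right) 39 = 9 \left(- \frac{13}{16}\right) = - \frac{117}{16}$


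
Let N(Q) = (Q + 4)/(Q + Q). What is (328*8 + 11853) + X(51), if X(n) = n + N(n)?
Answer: 1481911/102 ≈ 14529.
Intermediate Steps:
N(Q) = (4 + Q)/(2*Q) (N(Q) = (4 + Q)/((2*Q)) = (4 + Q)*(1/(2*Q)) = (4 + Q)/(2*Q))
X(n) = n + (4 + n)/(2*n)
(328*8 + 11853) + X(51) = (328*8 + 11853) + (½ + 51 + 2/51) = (2624 + 11853) + (½ + 51 + 2*(1/51)) = 14477 + (½ + 51 + 2/51) = 14477 + 5257/102 = 1481911/102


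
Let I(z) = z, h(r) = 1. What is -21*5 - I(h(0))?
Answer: -106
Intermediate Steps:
-21*5 - I(h(0)) = -21*5 - 1*1 = -105 - 1 = -106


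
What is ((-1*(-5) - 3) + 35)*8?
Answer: 296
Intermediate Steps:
((-1*(-5) - 3) + 35)*8 = ((5 - 3) + 35)*8 = (2 + 35)*8 = 37*8 = 296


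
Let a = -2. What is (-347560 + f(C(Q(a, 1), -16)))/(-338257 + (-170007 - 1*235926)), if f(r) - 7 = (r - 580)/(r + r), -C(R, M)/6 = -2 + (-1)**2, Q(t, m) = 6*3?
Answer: 417121/893028 ≈ 0.46709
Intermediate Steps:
Q(t, m) = 18
C(R, M) = 6 (C(R, M) = -6*(-2 + (-1)**2) = -6*(-2 + 1) = -6*(-1) = 6)
f(r) = 7 + (-580 + r)/(2*r) (f(r) = 7 + (r - 580)/(r + r) = 7 + (-580 + r)/((2*r)) = 7 + (-580 + r)*(1/(2*r)) = 7 + (-580 + r)/(2*r))
(-347560 + f(C(Q(a, 1), -16)))/(-338257 + (-170007 - 1*235926)) = (-347560 + (15/2 - 290/6))/(-338257 + (-170007 - 1*235926)) = (-347560 + (15/2 - 290*1/6))/(-338257 + (-170007 - 235926)) = (-347560 + (15/2 - 145/3))/(-338257 - 405933) = (-347560 - 245/6)/(-744190) = -2085605/6*(-1/744190) = 417121/893028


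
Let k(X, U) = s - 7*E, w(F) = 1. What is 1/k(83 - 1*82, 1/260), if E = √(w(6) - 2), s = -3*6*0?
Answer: I/7 ≈ 0.14286*I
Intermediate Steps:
s = 0 (s = -18*0 = 0)
E = I (E = √(1 - 2) = √(-1) = I ≈ 1.0*I)
k(X, U) = -7*I (k(X, U) = 0 - 7*I = -7*I)
1/k(83 - 1*82, 1/260) = 1/(-7*I) = I/7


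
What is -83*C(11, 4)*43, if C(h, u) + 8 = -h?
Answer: 67811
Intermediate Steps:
C(h, u) = -8 - h
-83*C(11, 4)*43 = -83*(-8 - 1*11)*43 = -83*(-8 - 11)*43 = -83*(-19)*43 = 1577*43 = 67811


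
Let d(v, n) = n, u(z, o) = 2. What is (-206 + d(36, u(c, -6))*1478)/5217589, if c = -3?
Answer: 2750/5217589 ≈ 0.00052706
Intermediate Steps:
(-206 + d(36, u(c, -6))*1478)/5217589 = (-206 + 2*1478)/5217589 = (-206 + 2956)*(1/5217589) = 2750*(1/5217589) = 2750/5217589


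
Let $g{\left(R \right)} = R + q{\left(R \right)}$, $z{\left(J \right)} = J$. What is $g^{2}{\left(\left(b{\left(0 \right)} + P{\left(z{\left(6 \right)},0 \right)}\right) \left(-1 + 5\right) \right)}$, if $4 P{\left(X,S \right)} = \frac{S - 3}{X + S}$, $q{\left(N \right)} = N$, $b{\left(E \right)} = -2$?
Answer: $289$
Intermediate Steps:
$P{\left(X,S \right)} = \frac{-3 + S}{4 \left(S + X\right)}$ ($P{\left(X,S \right)} = \frac{\left(S - 3\right) \frac{1}{X + S}}{4} = \frac{\left(-3 + S\right) \frac{1}{S + X}}{4} = \frac{\frac{1}{S + X} \left(-3 + S\right)}{4} = \frac{-3 + S}{4 \left(S + X\right)}$)
$g{\left(R \right)} = 2 R$ ($g{\left(R \right)} = R + R = 2 R$)
$g^{2}{\left(\left(b{\left(0 \right)} + P{\left(z{\left(6 \right)},0 \right)}\right) \left(-1 + 5\right) \right)} = \left(2 \left(-2 + \frac{-3 + 0}{4 \left(0 + 6\right)}\right) \left(-1 + 5\right)\right)^{2} = \left(2 \left(-2 + \frac{1}{4} \cdot \frac{1}{6} \left(-3\right)\right) 4\right)^{2} = \left(2 \left(-2 - \frac{1}{8}\right) 4\right)^{2} = \left(2 \left(\left(- \frac{17}{8}\right) 4\right)\right)^{2} = \left(2 \left(- \frac{17}{2}\right)\right)^{2} = \left(-17\right)^{2} = 289$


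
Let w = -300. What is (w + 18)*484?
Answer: -136488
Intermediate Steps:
(w + 18)*484 = (-300 + 18)*484 = -282*484 = -136488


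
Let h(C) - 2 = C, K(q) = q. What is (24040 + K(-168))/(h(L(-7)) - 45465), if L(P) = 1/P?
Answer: -83552/159121 ≈ -0.52508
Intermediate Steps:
h(C) = 2 + C
(24040 + K(-168))/(h(L(-7)) - 45465) = (24040 - 168)/((2 + 1/(-7)) - 45465) = 23872/((2 - 1/7) - 45465) = 23872/(13/7 - 45465) = 23872/(-318242/7) = 23872*(-7/318242) = -83552/159121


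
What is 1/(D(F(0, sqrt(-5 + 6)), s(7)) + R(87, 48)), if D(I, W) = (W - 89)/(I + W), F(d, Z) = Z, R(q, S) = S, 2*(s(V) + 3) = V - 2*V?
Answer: 11/719 ≈ 0.015299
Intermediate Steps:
s(V) = -3 - V/2 (s(V) = -3 + (V - 2*V)/2 = -3 + (-V)/2 = -3 - V/2)
D(I, W) = (-89 + W)/(I + W)
1/(D(F(0, sqrt(-5 + 6)), s(7)) + R(87, 48)) = 1/((-89 + (-3 - 1/2*7))/(sqrt(-5 + 6) + (-3 - 1/2*7)) + 48) = 1/((-89 + (-3 - 7/2))/(sqrt(1) + (-3 - 7/2)) + 48) = 1/((-89 - 13/2)/(1 - 13/2) + 48) = 1/(-191/2/(-11/2) + 48) = 1/(-2/11*(-191/2) + 48) = 1/(191/11 + 48) = 1/(719/11) = 11/719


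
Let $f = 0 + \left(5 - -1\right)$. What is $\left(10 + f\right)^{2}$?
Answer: $256$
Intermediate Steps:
$f = 6$ ($f = 0 + \left(5 + 1\right) = 0 + 6 = 6$)
$\left(10 + f\right)^{2} = \left(10 + 6\right)^{2} = 16^{2} = 256$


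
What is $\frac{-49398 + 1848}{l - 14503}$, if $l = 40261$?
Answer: $- \frac{7925}{4293} \approx -1.846$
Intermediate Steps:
$\frac{-49398 + 1848}{l - 14503} = \frac{-49398 + 1848}{40261 - 14503} = - \frac{47550}{25758} = \left(-47550\right) \frac{1}{25758} = - \frac{7925}{4293}$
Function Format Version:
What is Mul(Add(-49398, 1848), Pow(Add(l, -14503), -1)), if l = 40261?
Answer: Rational(-7925, 4293) ≈ -1.8460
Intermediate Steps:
Mul(Add(-49398, 1848), Pow(Add(l, -14503), -1)) = Mul(Add(-49398, 1848), Pow(Add(40261, -14503), -1)) = Mul(-47550, Pow(25758, -1)) = Mul(-47550, Rational(1, 25758)) = Rational(-7925, 4293)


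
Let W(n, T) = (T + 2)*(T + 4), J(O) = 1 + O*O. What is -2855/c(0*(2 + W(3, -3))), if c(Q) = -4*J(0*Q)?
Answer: 2855/4 ≈ 713.75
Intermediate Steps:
J(O) = 1 + O²
W(n, T) = (2 + T)*(4 + T)
c(Q) = -4 (c(Q) = -4*(1 + (0*Q)²) = -4*(1 + 0²) = -4*(1 + 0) = -4*1 = -4)
-2855/c(0*(2 + W(3, -3))) = -2855/(-4) = -2855*(-¼) = 2855/4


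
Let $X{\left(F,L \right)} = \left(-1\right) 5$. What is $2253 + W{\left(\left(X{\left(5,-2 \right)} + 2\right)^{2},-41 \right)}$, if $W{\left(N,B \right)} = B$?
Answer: $2212$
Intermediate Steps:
$X{\left(F,L \right)} = -5$
$2253 + W{\left(\left(X{\left(5,-2 \right)} + 2\right)^{2},-41 \right)} = 2253 - 41 = 2212$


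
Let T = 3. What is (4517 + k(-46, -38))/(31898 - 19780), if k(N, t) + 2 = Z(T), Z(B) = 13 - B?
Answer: 4525/12118 ≈ 0.37341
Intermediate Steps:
k(N, t) = 8 (k(N, t) = -2 + (13 - 1*3) = -2 + (13 - 3) = -2 + 10 = 8)
(4517 + k(-46, -38))/(31898 - 19780) = (4517 + 8)/(31898 - 19780) = 4525/12118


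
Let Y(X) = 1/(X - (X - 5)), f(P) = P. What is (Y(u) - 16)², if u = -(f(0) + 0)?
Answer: 6241/25 ≈ 249.64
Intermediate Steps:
u = 0 (u = -(0 + 0) = -1*0 = 0)
Y(X) = ⅕ (Y(X) = 1/(X - (-5 + X)) = 1/(X + (5 - X)) = 1/5 = ⅕)
(Y(u) - 16)² = (⅕ - 16)² = (-79/5)² = 6241/25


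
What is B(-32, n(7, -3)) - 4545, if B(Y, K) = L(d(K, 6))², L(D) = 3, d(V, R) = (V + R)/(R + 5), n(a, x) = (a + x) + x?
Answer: -4536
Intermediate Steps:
n(a, x) = a + 2*x
d(V, R) = (R + V)/(5 + R)
B(Y, K) = 9 (B(Y, K) = 3² = 9)
B(-32, n(7, -3)) - 4545 = 9 - 4545 = -4536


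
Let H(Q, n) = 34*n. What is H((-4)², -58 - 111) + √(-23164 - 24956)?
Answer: -5746 + 2*I*√12030 ≈ -5746.0 + 219.36*I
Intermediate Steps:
H((-4)², -58 - 111) + √(-23164 - 24956) = 34*(-58 - 111) + √(-23164 - 24956) = 34*(-169) + √(-48120) = -5746 + 2*I*√12030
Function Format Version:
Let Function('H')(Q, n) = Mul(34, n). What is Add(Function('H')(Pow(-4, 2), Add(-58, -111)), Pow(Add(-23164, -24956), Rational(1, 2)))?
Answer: Add(-5746, Mul(2, I, Pow(12030, Rational(1, 2)))) ≈ Add(-5746.0, Mul(219.36, I))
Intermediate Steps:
Add(Function('H')(Pow(-4, 2), Add(-58, -111)), Pow(Add(-23164, -24956), Rational(1, 2))) = Add(Mul(34, Add(-58, -111)), Pow(Add(-23164, -24956), Rational(1, 2))) = Add(Mul(34, -169), Pow(-48120, Rational(1, 2))) = Add(-5746, Mul(2, I, Pow(12030, Rational(1, 2))))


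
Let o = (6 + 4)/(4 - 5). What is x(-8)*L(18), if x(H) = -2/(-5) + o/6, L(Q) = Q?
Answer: -114/5 ≈ -22.800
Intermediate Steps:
o = -10 (o = 10/(-1) = 10*(-1) = -10)
x(H) = -19/15 (x(H) = -2/(-5) - 10/6 = -2*(-⅕) - 10*⅙ = ⅖ - 5/3 = -19/15)
x(-8)*L(18) = -19/15*18 = -114/5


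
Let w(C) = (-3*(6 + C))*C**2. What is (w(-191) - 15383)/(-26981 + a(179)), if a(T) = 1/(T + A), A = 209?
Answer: -7849849936/10468627 ≈ -749.85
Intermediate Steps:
a(T) = 1/(209 + T) (a(T) = 1/(T + 209) = 1/(209 + T))
w(C) = C**2*(-18 - 3*C) (w(C) = (-18 - 3*C)*C**2 = C**2*(-18 - 3*C))
(w(-191) - 15383)/(-26981 + a(179)) = (3*(-191)**2*(-6 - 1*(-191)) - 15383)/(-26981 + 1/(209 + 179)) = (3*36481*(-6 + 191) - 15383)/(-26981 + 1/388) = (3*36481*185 - 15383)/(-26981 + 1/388) = (20246955 - 15383)/(-10468627/388) = 20231572*(-388/10468627) = -7849849936/10468627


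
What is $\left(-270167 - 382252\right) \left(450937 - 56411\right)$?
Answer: $-257396258394$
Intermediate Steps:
$\left(-270167 - 382252\right) \left(450937 - 56411\right) = \left(-652419\right) 394526 = -257396258394$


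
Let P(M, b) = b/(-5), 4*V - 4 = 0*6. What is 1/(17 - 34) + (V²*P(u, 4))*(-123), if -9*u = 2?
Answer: 8359/85 ≈ 98.341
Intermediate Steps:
u = -2/9 (u = -⅑*2 = -2/9 ≈ -0.22222)
V = 1 (V = 1 + (0*6)/4 = 1 + (¼)*0 = 1 + 0 = 1)
P(M, b) = -b/5 (P(M, b) = b*(-⅕) = -b/5)
1/(17 - 34) + (V²*P(u, 4))*(-123) = 1/(17 - 34) + (1²*(-⅕*4))*(-123) = 1/(-17) + (1*(-⅘))*(-123) = -1/17 - ⅘*(-123) = -1/17 + 492/5 = 8359/85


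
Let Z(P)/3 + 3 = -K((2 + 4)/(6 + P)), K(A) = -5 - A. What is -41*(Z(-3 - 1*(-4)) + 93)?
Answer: -29151/7 ≈ -4164.4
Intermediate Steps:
Z(P) = 6 + 18/(6 + P) (Z(P) = -9 + 3*(-(-5 - (2 + 4)/(6 + P))) = -9 + 3*(-(-5 - 6/(6 + P))) = -9 + 3*(5 + 6/(6 + P)) = -9 + (15 + 18/(6 + P)) = 6 + 18/(6 + P))
-41*(Z(-3 - 1*(-4)) + 93) = -41*(6*(9 + (-3 - 1*(-4)))/(6 + (-3 - 1*(-4))) + 93) = -41*(6*(9 + (-3 + 4))/(6 + (-3 + 4)) + 93) = -41*(6*(9 + 1)/(6 + 1) + 93) = -41*(6*10/7 + 93) = -41*(6*(1/7)*10 + 93) = -41*(60/7 + 93) = -41*711/7 = -29151/7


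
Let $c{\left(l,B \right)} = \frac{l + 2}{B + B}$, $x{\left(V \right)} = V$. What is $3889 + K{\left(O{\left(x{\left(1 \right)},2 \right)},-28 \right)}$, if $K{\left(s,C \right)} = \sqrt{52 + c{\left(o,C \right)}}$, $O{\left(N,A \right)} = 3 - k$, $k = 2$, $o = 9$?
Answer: $3889 + \frac{\sqrt{40614}}{28} \approx 3896.2$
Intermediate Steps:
$c{\left(l,B \right)} = \frac{2 + l}{2 B}$
$O{\left(N,A \right)} = 1$ ($O{\left(N,A \right)} = 3 - 2 = 1$)
$K{\left(s,C \right)} = \sqrt{52 + \frac{11}{2 C}}$ ($K{\left(s,C \right)} = \sqrt{52 + \frac{2 + 9}{2 C}} = \sqrt{52 + \frac{1}{2} \frac{1}{C} 11} = \sqrt{52 + \frac{11}{2 C}}$)
$3889 + K{\left(O{\left(x{\left(1 \right)},2 \right)},-28 \right)} = 3889 + \frac{\sqrt{208 + \frac{22}{-28}}}{2} = 3889 + \frac{\sqrt{208 + 22 \left(- \frac{1}{28}\right)}}{2} = 3889 + \frac{\sqrt{208 - \frac{11}{14}}}{2} = 3889 + \frac{\sqrt{\frac{2901}{14}}}{2} = 3889 + \frac{\frac{1}{14} \sqrt{40614}}{2} = 3889 + \frac{\sqrt{40614}}{28}$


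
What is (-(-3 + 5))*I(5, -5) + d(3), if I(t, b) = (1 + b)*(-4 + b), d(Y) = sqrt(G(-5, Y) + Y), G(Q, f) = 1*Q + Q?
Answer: -72 + I*sqrt(7) ≈ -72.0 + 2.6458*I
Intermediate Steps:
G(Q, f) = 2*Q (G(Q, f) = Q + Q = 2*Q)
d(Y) = sqrt(-10 + Y) (d(Y) = sqrt(2*(-5) + Y) = sqrt(-10 + Y))
(-(-3 + 5))*I(5, -5) + d(3) = (-(-3 + 5))*(-4 + (-5)**2 - 3*(-5)) + sqrt(-10 + 3) = (-1*2)*(-4 + 25 + 15) + sqrt(-7) = -2*36 + I*sqrt(7) = -72 + I*sqrt(7)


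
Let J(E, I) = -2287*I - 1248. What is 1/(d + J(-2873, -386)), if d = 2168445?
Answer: 1/3049979 ≈ 3.2787e-7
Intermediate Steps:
J(E, I) = -1248 - 2287*I
1/(d + J(-2873, -386)) = 1/(2168445 + (-1248 - 2287*(-386))) = 1/(2168445 + (-1248 + 882782)) = 1/(2168445 + 881534) = 1/3049979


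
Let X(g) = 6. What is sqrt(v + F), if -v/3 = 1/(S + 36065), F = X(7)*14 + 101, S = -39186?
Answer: 2*sqrt(450506987)/3121 ≈ 13.602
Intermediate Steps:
F = 185 (F = 6*14 + 101 = 84 + 101 = 185)
v = 3/3121 (v = -3/(-39186 + 36065) = -3/(-3121) = -3*(-1/3121) = 3/3121 ≈ 0.00096123)
sqrt(v + F) = sqrt(3/3121 + 185) = sqrt(577388/3121) = 2*sqrt(450506987)/3121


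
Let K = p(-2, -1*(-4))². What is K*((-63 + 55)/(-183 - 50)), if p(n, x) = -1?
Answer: 8/233 ≈ 0.034335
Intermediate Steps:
K = 1 (K = (-1)² = 1)
K*((-63 + 55)/(-183 - 50)) = 1*((-63 + 55)/(-183 - 50)) = 1*(-8/(-233)) = 1*(-8*(-1/233)) = 1*(8/233) = 8/233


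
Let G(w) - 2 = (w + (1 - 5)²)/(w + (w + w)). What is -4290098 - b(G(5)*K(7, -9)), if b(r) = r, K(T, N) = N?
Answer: -21450337/5 ≈ -4.2901e+6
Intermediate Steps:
G(w) = 2 + (16 + w)/(3*w) (G(w) = 2 + (w + (1 - 5)²)/(w + (w + w)) = 2 + (w + (-4)²)/(w + 2*w) = 2 + (w + 16)/((3*w)) = 2 + (16 + w)*(1/(3*w)) = 2 + (16 + w)/(3*w))
-4290098 - b(G(5)*K(7, -9)) = -4290098 - (⅓)*(16 + 7*5)/5*(-9) = -4290098 - (⅓)*(⅕)*(16 + 35)*(-9) = -4290098 - (⅓)*(⅕)*51*(-9) = -4290098 - 17*(-9)/5 = -4290098 - 1*(-153/5) = -4290098 + 153/5 = -21450337/5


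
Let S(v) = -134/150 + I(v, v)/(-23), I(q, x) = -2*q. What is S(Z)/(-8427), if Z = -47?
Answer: 8591/14536575 ≈ 0.00059099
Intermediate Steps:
S(v) = -67/75 + 2*v/23 (S(v) = -134/150 - 2*v/(-23) = -134*1/150 - 2*v*(-1/23) = -67/75 + 2*v/23)
S(Z)/(-8427) = (-67/75 + (2/23)*(-47))/(-8427) = (-67/75 - 94/23)*(-1/8427) = -8591/1725*(-1/8427) = 8591/14536575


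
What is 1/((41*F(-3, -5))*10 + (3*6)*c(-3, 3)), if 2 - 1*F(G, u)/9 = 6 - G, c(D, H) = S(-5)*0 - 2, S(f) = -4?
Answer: -1/25866 ≈ -3.8661e-5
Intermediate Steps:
c(D, H) = -2 (c(D, H) = -4*0 - 2 = 0 - 2 = -2)
F(G, u) = -36 + 9*G (F(G, u) = 18 - 9*(6 - G) = 18 + (-54 + 9*G) = -36 + 9*G)
1/((41*F(-3, -5))*10 + (3*6)*c(-3, 3)) = 1/((41*(-36 + 9*(-3)))*10 + (3*6)*(-2)) = 1/((41*(-36 - 27))*10 + 18*(-2)) = 1/((41*(-63))*10 - 36) = 1/(-2583*10 - 36) = 1/(-25830 - 36) = 1/(-25866) = -1/25866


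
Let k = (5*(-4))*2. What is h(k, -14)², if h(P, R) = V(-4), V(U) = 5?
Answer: 25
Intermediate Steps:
k = -40 (k = -20*2 = -40)
h(P, R) = 5
h(k, -14)² = 5² = 25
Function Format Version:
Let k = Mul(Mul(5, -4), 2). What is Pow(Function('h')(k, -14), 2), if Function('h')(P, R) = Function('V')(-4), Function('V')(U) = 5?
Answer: 25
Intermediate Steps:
k = -40 (k = Mul(-20, 2) = -40)
Function('h')(P, R) = 5
Pow(Function('h')(k, -14), 2) = Pow(5, 2) = 25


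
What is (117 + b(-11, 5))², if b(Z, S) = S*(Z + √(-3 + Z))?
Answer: 3494 + 620*I*√14 ≈ 3494.0 + 2319.8*I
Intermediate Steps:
(117 + b(-11, 5))² = (117 + 5*(-11 + √(-3 - 11)))² = (117 + 5*(-11 + √(-14)))² = (117 + 5*(-11 + I*√14))² = (117 + (-55 + 5*I*√14))² = (62 + 5*I*√14)²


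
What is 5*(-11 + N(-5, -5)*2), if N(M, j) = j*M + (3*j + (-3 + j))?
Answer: -35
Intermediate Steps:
N(M, j) = -3 + 4*j + M*j (N(M, j) = M*j + (-3 + 4*j) = -3 + 4*j + M*j)
5*(-11 + N(-5, -5)*2) = 5*(-11 + (-3 + 4*(-5) - 5*(-5))*2) = 5*(-11 + (-3 - 20 + 25)*2) = 5*(-11 + 2*2) = 5*(-11 + 4) = 5*(-7) = -35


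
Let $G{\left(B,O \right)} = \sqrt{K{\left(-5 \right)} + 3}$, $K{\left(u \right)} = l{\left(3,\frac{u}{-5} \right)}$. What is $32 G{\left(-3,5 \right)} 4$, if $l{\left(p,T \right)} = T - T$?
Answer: $128 \sqrt{3} \approx 221.7$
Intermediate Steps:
$l{\left(p,T \right)} = 0$
$K{\left(u \right)} = 0$
$G{\left(B,O \right)} = \sqrt{3}$ ($G{\left(B,O \right)} = \sqrt{0 + 3} = \sqrt{3}$)
$32 G{\left(-3,5 \right)} 4 = 32 \sqrt{3} \cdot 4 = 128 \sqrt{3}$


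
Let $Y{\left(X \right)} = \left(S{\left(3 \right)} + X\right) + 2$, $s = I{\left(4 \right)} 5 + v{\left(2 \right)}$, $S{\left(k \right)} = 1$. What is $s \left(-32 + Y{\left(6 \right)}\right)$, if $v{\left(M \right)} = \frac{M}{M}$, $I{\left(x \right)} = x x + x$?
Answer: $-2323$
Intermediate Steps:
$I{\left(x \right)} = x + x^{2}$ ($I{\left(x \right)} = x^{2} + x = x + x^{2}$)
$v{\left(M \right)} = 1$
$s = 101$ ($s = 4 \left(1 + 4\right) 5 + 1 = 4 \cdot 5 \cdot 5 + 1 = 20 \cdot 5 + 1 = 100 + 1 = 101$)
$Y{\left(X \right)} = 3 + X$ ($Y{\left(X \right)} = \left(1 + X\right) + 2 = 3 + X$)
$s \left(-32 + Y{\left(6 \right)}\right) = 101 \left(-32 + \left(3 + 6\right)\right) = 101 \left(-32 + 9\right) = 101 \left(-23\right) = -2323$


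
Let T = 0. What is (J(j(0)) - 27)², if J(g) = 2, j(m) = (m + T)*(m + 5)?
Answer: 625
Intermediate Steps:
j(m) = m*(5 + m) (j(m) = (m + 0)*(m + 5) = m*(5 + m))
(J(j(0)) - 27)² = (2 - 27)² = (-25)² = 625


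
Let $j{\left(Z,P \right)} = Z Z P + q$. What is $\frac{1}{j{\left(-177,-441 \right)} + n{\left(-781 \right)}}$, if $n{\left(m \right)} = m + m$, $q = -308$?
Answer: $- \frac{1}{13817959} \approx -7.237 \cdot 10^{-8}$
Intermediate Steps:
$n{\left(m \right)} = 2 m$
$j{\left(Z,P \right)} = -308 + P Z^{2}$ ($j{\left(Z,P \right)} = Z Z P - 308 = Z^{2} P - 308 = P Z^{2} - 308 = -308 + P Z^{2}$)
$\frac{1}{j{\left(-177,-441 \right)} + n{\left(-781 \right)}} = \frac{1}{\left(-308 - 441 \left(-177\right)^{2}\right) + 2 \left(-781\right)} = \frac{1}{\left(-308 - 13816089\right) - 1562} = \frac{1}{-13816397 - 1562} = \frac{1}{-13817959} = - \frac{1}{13817959}$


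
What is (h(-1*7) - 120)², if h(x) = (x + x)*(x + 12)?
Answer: 36100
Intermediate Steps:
h(x) = 2*x*(12 + x) (h(x) = (2*x)*(12 + x) = 2*x*(12 + x))
(h(-1*7) - 120)² = (2*(-1*7)*(12 - 1*7) - 120)² = (2*(-7)*(12 - 7) - 120)² = (2*(-7)*5 - 120)² = (-70 - 120)² = (-190)² = 36100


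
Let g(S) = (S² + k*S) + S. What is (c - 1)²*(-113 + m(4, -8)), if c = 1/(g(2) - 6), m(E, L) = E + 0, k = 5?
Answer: -8829/100 ≈ -88.290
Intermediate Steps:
m(E, L) = E
g(S) = S² + 6*S (g(S) = (S² + 5*S) + S = S² + 6*S)
c = ⅒ (c = 1/(2*(6 + 2) - 6) = 1/(2*8 - 6) = 1/(16 - 6) = 1/10 = ⅒ ≈ 0.10000)
(c - 1)²*(-113 + m(4, -8)) = (⅒ - 1)²*(-113 + 4) = (-9/10)²*(-109) = (81/100)*(-109) = -8829/100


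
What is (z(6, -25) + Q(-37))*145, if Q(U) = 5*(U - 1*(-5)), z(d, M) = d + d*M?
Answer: -44080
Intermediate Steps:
z(d, M) = d + M*d
Q(U) = 25 + 5*U (Q(U) = 5*(U + 5) = 5*(5 + U) = 25 + 5*U)
(z(6, -25) + Q(-37))*145 = (6*(1 - 25) + (25 + 5*(-37)))*145 = (6*(-24) + (25 - 185))*145 = (-144 - 160)*145 = -304*145 = -44080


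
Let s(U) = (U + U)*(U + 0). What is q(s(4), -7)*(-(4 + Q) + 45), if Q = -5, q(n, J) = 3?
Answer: 138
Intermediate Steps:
s(U) = 2*U² (s(U) = (2*U)*U = 2*U²)
q(s(4), -7)*(-(4 + Q) + 45) = 3*(-(4 - 5) + 45) = 3*(-1*(-1) + 45) = 3*(1 + 45) = 3*46 = 138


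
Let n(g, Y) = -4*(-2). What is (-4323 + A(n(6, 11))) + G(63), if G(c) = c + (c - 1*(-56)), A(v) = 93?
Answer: -4048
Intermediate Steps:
n(g, Y) = 8
G(c) = 56 + 2*c (G(c) = c + (c + 56) = c + (56 + c) = 56 + 2*c)
(-4323 + A(n(6, 11))) + G(63) = (-4323 + 93) + (56 + 2*63) = -4230 + (56 + 126) = -4230 + 182 = -4048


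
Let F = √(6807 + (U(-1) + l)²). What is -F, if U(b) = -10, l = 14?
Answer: -√6823 ≈ -82.601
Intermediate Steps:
F = √6823 (F = √(6807 + (-10 + 14)²) = √(6807 + 4²) = √(6807 + 16) = √6823 ≈ 82.601)
-F = -√6823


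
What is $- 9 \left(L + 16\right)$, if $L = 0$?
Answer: $-144$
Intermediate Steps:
$- 9 \left(L + 16\right) = - 9 \left(0 + 16\right) = \left(-9\right) 16 = -144$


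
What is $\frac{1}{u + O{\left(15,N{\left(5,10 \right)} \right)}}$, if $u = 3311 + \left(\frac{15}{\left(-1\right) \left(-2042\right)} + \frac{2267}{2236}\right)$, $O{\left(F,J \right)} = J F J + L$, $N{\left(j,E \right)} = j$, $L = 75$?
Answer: $\frac{2282956}{8588528893} \approx 0.00026581$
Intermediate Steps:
$O{\left(F,J \right)} = 75 + F J^{2}$ ($O{\left(F,J \right)} = J F J + 75 = F J J + 75 = F J^{2} + 75 = 75 + F J^{2}$)
$u = \frac{7561198693}{2282956}$ ($u = 3311 + \left(\frac{15}{2042} + 2267 \cdot \frac{1}{2236}\right) = 3311 + \left(15 \cdot \frac{1}{2042} + \frac{2267}{2236}\right) = 3311 + \left(\frac{15}{2042} + \frac{2267}{2236}\right) = 3311 + \frac{2331377}{2282956} = \frac{7561198693}{2282956} \approx 3312.0$)
$\frac{1}{u + O{\left(15,N{\left(5,10 \right)} \right)}} = \frac{1}{\frac{7561198693}{2282956} + \left(75 + 15 \cdot 5^{2}\right)} = \frac{1}{\frac{7561198693}{2282956} + \left(75 + 15 \cdot 25\right)} = \frac{1}{\frac{7561198693}{2282956} + \left(75 + 375\right)} = \frac{1}{\frac{7561198693}{2282956} + 450} = \frac{1}{\frac{8588528893}{2282956}} = \frac{2282956}{8588528893}$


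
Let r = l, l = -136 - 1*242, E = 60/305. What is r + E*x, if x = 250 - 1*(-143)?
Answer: -18342/61 ≈ -300.69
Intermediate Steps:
x = 393 (x = 250 + 143 = 393)
E = 12/61 (E = 60*(1/305) = 12/61 ≈ 0.19672)
l = -378 (l = -136 - 242 = -378)
r = -378
r + E*x = -378 + (12/61)*393 = -378 + 4716/61 = -18342/61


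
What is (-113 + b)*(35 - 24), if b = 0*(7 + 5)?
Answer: -1243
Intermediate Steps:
b = 0 (b = 0*12 = 0)
(-113 + b)*(35 - 24) = (-113 + 0)*(35 - 24) = -113*11 = -1243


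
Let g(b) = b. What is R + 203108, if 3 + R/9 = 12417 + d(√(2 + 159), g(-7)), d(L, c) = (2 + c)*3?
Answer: 314699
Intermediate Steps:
d(L, c) = 6 + 3*c
R = 111591 (R = -27 + 9*(12417 + (6 + 3*(-7))) = -27 + 9*(12417 + (6 - 21)) = -27 + 9*(12417 - 15) = -27 + 9*12402 = -27 + 111618 = 111591)
R + 203108 = 111591 + 203108 = 314699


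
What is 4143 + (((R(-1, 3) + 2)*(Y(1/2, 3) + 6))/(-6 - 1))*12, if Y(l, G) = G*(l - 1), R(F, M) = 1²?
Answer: 28839/7 ≈ 4119.9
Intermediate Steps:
R(F, M) = 1
Y(l, G) = G*(-1 + l)
4143 + (((R(-1, 3) + 2)*(Y(1/2, 3) + 6))/(-6 - 1))*12 = 4143 + (((1 + 2)*(3*(-1 + 1/2) + 6))/(-6 - 1))*12 = 4143 + ((3*(3*(-1 + ½) + 6))/(-7))*12 = 4143 + ((3*(3*(-½) + 6))*(-⅐))*12 = 4143 + ((3*(-3/2 + 6))*(-⅐))*12 = 4143 + ((3*(9/2))*(-⅐))*12 = 4143 + ((27/2)*(-⅐))*12 = 4143 - 27/14*12 = 4143 - 162/7 = 28839/7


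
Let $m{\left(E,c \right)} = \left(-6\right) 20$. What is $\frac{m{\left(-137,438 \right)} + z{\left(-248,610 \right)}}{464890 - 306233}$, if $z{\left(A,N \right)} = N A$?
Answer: $- \frac{151400}{158657} \approx -0.95426$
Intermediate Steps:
$z{\left(A,N \right)} = A N$
$m{\left(E,c \right)} = -120$
$\frac{m{\left(-137,438 \right)} + z{\left(-248,610 \right)}}{464890 - 306233} = \frac{-120 - 151280}{464890 - 306233} = \frac{-120 - 151280}{158657} = \left(-151400\right) \frac{1}{158657} = - \frac{151400}{158657}$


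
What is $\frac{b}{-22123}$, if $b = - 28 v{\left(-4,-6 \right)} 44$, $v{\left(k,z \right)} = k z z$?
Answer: $- \frac{177408}{22123} \approx -8.0192$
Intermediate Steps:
$v{\left(k,z \right)} = k z^{2}$
$b = 177408$ ($b = - 28 \left(- 4 \left(-6\right)^{2}\right) 44 = - 28 \left(\left(-4\right) 36\right) 44 = \left(-28\right) \left(-144\right) 44 = 4032 \cdot 44 = 177408$)
$\frac{b}{-22123} = \frac{177408}{-22123} = 177408 \left(- \frac{1}{22123}\right) = - \frac{177408}{22123}$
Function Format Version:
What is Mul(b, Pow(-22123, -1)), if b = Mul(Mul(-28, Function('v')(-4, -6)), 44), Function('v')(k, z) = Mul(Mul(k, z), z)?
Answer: Rational(-177408, 22123) ≈ -8.0192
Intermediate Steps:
Function('v')(k, z) = Mul(k, Pow(z, 2))
b = 177408 (b = Mul(Mul(-28, Mul(-4, Pow(-6, 2))), 44) = Mul(Mul(-28, Mul(-4, 36)), 44) = Mul(Mul(-28, -144), 44) = Mul(4032, 44) = 177408)
Mul(b, Pow(-22123, -1)) = Mul(177408, Pow(-22123, -1)) = Mul(177408, Rational(-1, 22123)) = Rational(-177408, 22123)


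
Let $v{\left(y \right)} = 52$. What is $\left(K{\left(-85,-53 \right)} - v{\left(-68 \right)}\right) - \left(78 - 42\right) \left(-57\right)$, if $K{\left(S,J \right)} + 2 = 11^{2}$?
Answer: $2119$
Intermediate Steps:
$K{\left(S,J \right)} = 119$ ($K{\left(S,J \right)} = -2 + 11^{2} = -2 + 121 = 119$)
$\left(K{\left(-85,-53 \right)} - v{\left(-68 \right)}\right) - \left(78 - 42\right) \left(-57\right) = \left(119 - 52\right) - \left(78 - 42\right) \left(-57\right) = \left(119 - 52\right) - 36 \left(-57\right) = 67 - -2052 = 67 + 2052 = 2119$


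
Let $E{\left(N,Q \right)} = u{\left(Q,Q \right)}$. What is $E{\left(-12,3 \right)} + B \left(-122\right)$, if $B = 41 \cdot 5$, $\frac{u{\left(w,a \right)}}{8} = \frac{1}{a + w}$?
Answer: $- \frac{75026}{3} \approx -25009.0$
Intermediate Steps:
$u{\left(w,a \right)} = \frac{8}{a + w}$
$B = 205$
$E{\left(N,Q \right)} = \frac{4}{Q}$ ($E{\left(N,Q \right)} = \frac{8}{Q + Q} = \frac{8}{2 Q} = 8 \frac{1}{2 Q} = \frac{4}{Q}$)
$E{\left(-12,3 \right)} + B \left(-122\right) = \frac{4}{3} + 205 \left(-122\right) = 4 \cdot \frac{1}{3} - 25010 = \frac{4}{3} - 25010 = - \frac{75026}{3}$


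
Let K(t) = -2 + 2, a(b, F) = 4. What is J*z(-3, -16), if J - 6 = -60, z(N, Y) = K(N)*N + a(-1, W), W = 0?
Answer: -216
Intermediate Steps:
K(t) = 0
z(N, Y) = 4 (z(N, Y) = 0*N + 4 = 0 + 4 = 4)
J = -54 (J = 6 - 60 = -54)
J*z(-3, -16) = -54*4 = -216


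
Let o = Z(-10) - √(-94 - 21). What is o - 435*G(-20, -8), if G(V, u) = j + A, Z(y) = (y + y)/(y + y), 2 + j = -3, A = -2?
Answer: 3046 - I*√115 ≈ 3046.0 - 10.724*I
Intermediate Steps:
j = -5 (j = -2 - 3 = -5)
Z(y) = 1 (Z(y) = (2*y)/((2*y)) = (2*y)*(1/(2*y)) = 1)
G(V, u) = -7 (G(V, u) = -5 - 2 = -7)
o = 1 - I*√115 (o = 1 - √(-94 - 21) = 1 - √(-115) = 1 - I*√115 ≈ 1.0 - 10.724*I)
o - 435*G(-20, -8) = (1 - I*√115) - 435*(-7) = (1 - I*√115) + 3045 = 3046 - I*√115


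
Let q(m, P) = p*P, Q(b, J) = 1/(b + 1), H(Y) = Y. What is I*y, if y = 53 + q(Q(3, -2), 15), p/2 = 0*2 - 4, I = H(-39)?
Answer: 2613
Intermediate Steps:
I = -39
Q(b, J) = 1/(1 + b)
p = -8 (p = 2*(0*2 - 4) = 2*(0 - 4) = 2*(-4) = -8)
q(m, P) = -8*P
y = -67 (y = 53 - 8*15 = 53 - 120 = -67)
I*y = -39*(-67) = 2613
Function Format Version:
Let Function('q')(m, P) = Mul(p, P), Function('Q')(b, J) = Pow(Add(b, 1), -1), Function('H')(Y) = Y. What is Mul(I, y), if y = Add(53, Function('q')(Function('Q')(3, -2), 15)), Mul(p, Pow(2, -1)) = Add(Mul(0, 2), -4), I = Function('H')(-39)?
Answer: 2613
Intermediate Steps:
I = -39
Function('Q')(b, J) = Pow(Add(1, b), -1)
p = -8 (p = Mul(2, Add(Mul(0, 2), -4)) = Mul(2, Add(0, -4)) = Mul(2, -4) = -8)
Function('q')(m, P) = Mul(-8, P)
y = -67 (y = Add(53, Mul(-8, 15)) = Add(53, -120) = -67)
Mul(I, y) = Mul(-39, -67) = 2613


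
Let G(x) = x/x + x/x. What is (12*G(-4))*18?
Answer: 432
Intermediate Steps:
G(x) = 2 (G(x) = 1 + 1 = 2)
(12*G(-4))*18 = (12*2)*18 = 24*18 = 432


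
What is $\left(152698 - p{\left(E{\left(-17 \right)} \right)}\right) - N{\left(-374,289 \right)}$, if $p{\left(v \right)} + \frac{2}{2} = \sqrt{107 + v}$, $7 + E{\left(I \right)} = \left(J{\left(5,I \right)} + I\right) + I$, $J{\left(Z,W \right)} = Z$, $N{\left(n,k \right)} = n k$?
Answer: $260785 - \sqrt{71} \approx 2.6078 \cdot 10^{5}$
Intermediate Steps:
$N{\left(n,k \right)} = k n$
$E{\left(I \right)} = -2 + 2 I$ ($E{\left(I \right)} = -7 + \left(\left(5 + I\right) + I\right) = -7 + \left(5 + 2 I\right) = -2 + 2 I$)
$p{\left(v \right)} = -1 + \sqrt{107 + v}$
$\left(152698 - p{\left(E{\left(-17 \right)} \right)}\right) - N{\left(-374,289 \right)} = \left(152698 - \left(-1 + \sqrt{107 + \left(-2 + 2 \left(-17\right)\right)}\right)\right) - 289 \left(-374\right) = \left(152698 - \left(-1 + \sqrt{107 - 36}\right)\right) - -108086 = \left(152698 - \left(-1 + \sqrt{107 - 36}\right)\right) + 108086 = \left(152698 - \left(-1 + \sqrt{71}\right)\right) + 108086 = \left(152698 + \left(1 - \sqrt{71}\right)\right) + 108086 = \left(152699 - \sqrt{71}\right) + 108086 = 260785 - \sqrt{71}$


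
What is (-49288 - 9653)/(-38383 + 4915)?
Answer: 19647/11156 ≈ 1.7611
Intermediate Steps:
(-49288 - 9653)/(-38383 + 4915) = -58941/(-33468) = -58941*(-1/33468) = 19647/11156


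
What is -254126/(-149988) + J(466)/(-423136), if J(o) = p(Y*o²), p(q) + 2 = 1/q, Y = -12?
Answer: 1111943772958951/656279787816448 ≈ 1.6943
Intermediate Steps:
p(q) = -2 + 1/q
J(o) = -2 - 1/(12*o²) (J(o) = -2 + 1/(-12*o²) = -2 - 1/(12*o²))
-254126/(-149988) + J(466)/(-423136) = -254126/(-149988) + (-2 - 1/12/466²)/(-423136) = -254126*(-1/149988) + (-2 - 1/12*1/217156)*(-1/423136) = 127063/74994 + (-2 - 1/2605872)*(-1/423136) = 127063/74994 - 5211745/2605872*(-1/423136) = 127063/74994 + 744535/157519750656 = 1111943772958951/656279787816448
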